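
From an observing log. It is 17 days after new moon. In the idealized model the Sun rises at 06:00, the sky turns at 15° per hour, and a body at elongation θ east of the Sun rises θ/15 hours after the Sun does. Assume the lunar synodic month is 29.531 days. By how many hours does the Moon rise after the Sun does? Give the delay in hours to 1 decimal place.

13.8 h

Phase angle: θ = 360°·(17 d)/(29.531 d) = 207.2°.
The Moon trails the Sun by θ/15 = 207.2/15 ≈ 13.82 hours.
So the Moon rises 13.82 h after the Sun.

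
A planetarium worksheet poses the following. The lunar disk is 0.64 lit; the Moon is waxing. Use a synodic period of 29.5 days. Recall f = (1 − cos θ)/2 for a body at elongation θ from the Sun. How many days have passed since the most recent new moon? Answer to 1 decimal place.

8.7 days

From f = (1 − cos θ)/2: cos θ = 1 − 2×0.64 = -0.280; arccos → 106.3°.
The Moon is waxing (0°–180°), so θ = 106.3° directly.
That fraction of the synodic month is 106.3/360 × 29.5 d ≈ 8.71 d.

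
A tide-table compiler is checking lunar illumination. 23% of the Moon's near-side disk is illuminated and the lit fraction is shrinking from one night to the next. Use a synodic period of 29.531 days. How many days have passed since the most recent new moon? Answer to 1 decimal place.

24.8 days

From f = (1 − cos θ)/2: cos θ = 1 − 2×0.23 = 0.540; arccos → 57.3°.
Since the Moon is past full (waning), take the reflex angle: θ = 360° − 57.3° = 302.7°.
At 360°/29.531 d per day, 302.7° corresponds to 24.83 days.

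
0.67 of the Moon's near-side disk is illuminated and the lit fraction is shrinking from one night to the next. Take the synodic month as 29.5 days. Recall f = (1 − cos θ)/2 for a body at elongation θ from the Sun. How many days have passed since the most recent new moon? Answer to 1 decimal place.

cos θ = 1 − 2f = -0.340, giving a principal value of 109.9°.
Waning ⇒ past full, so θ = 360° − 109.9° = 250.1°.
At 360°/29.5 d per day, 250.1° corresponds to 20.50 days.

20.5 days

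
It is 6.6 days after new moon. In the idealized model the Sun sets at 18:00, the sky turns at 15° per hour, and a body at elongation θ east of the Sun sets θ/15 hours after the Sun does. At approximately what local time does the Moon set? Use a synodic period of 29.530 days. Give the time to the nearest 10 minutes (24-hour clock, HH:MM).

23:20

Elongation θ = 360° × 6.6/29.530 ≈ 80.5°.
The Moon trails the Sun by θ/15 = 80.5/15 ≈ 5.36 hours.
18:00 + 5.364 h ≈ 23:22 → 23:20 to the nearest ten minutes.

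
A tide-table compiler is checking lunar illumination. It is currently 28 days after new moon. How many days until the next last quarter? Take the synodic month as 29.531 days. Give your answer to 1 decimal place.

23.7 days

Last quarter is 0.75 of the way through the cycle: age 0.75 × 29.531 = 22.148 d.
This lunation's last quarter (22.148 d) has passed, so add one period: 51.679 − 28 = 23.679 days.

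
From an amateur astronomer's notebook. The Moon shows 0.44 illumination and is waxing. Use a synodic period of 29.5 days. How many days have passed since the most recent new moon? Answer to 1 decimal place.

6.8 days

cos θ = 1 − 2f = 0.120, giving a principal value of 83.1°.
Before full moon the principal value applies: θ = 83.1°.
At 360°/29.5 d per day, 83.1° corresponds to 6.81 days.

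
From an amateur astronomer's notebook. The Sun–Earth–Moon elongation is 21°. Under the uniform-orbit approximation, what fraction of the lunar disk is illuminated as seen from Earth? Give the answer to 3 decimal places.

0.033

Half-versine of 21°: (1 − 0.934)/2 = 0.033.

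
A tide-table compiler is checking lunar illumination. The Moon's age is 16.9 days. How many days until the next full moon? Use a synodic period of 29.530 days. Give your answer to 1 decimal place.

Full moon occurs at elongation 180°, i.e. at age 29.530 × 180/360 = 14.765 d.
This lunation's full moon (14.765 d) has passed, so add one period: 44.295 − 16.9 = 27.395 days.

27.4 days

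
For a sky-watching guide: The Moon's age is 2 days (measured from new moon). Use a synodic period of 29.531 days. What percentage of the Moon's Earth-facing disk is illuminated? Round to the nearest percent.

4%

Elongation θ = 360° × 2/29.531 ≈ 24.4°.
cos 24.4° = 0.911, so f = (1 − 0.911)/2 = 0.045, so 4%.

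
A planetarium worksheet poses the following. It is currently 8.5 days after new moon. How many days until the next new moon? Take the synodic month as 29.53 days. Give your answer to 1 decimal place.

One full lunation from the last new moon is 29.53 d; remaining = 29.53 − 8.5 = 21.030 d.

21.0 days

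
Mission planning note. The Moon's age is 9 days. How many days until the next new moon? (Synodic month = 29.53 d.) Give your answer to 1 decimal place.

The next new moon completes the synodic month: 29.53 − 9 = 20.530 days.

20.5 days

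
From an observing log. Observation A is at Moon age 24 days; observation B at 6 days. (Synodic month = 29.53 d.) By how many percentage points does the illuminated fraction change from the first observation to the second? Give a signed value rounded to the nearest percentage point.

θ₁ = 360° × 24/29.53 = 292.6°, f₁ = (1 − cos θ₁)/2 = 0.308.
θ₂ = 360° × 6/29.53 = 73.1°, f₂ = (1 − cos θ₂)/2 = 0.355.
Change = f₂ − f₁ = +0.047 → +5 percentage points.

+5 percentage points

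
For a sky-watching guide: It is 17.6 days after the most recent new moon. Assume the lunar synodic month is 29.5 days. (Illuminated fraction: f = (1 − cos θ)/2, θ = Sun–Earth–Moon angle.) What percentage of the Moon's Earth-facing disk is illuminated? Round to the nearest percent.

91%

The Moon has covered 17.6/29.5 of its cycle, so θ ≈ 360° × 17.6/29.5 = 214.8°.
Illuminated fraction = (1 − cos 214.8°)/2 = (1 − (-0.821))/2 ≈ 0.911, so 91%.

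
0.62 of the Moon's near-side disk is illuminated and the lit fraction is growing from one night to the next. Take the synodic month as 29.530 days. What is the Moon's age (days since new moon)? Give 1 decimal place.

Invert f = (1 − cos θ)/2 to get cos θ = 1 − 2(0.62) = -0.240, hence θ₀ = arccos -0.240 = 103.9°.
The Moon is waxing (0°–180°), so θ = 103.9° directly.
Age = 29.530 × 103.9°/360° ≈ 8.52 days.

8.5 days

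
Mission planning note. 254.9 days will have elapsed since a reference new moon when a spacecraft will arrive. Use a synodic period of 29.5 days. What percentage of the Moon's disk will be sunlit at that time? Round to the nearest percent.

Reduce mod P: 254.9 − 8×29.5 = 18.90 d into the current lunation.
Phase angle: θ = 360°·(18.90 d)/(29.5 d) = 230.6°.
With cos θ = (-0.634), the lit fraction is (1 − (-0.634))/2 ≈ 0.817, so 82%.

82%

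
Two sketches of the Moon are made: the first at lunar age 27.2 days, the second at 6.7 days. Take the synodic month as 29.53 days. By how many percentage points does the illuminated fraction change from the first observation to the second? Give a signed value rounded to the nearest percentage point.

First observation: θ = 360°·27.2/29.53 = 331.6°, so f = 0.060.
Second observation: θ = 81.7°, f = 0.428.
Δf = 0.428 − 0.060 = +0.367, i.e. +37 pp.

+37 pp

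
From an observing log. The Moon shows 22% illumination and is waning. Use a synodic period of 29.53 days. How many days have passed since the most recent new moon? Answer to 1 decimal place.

From f = (1 − cos θ)/2: cos θ = 1 − 2×0.22 = 0.560; arccos → 55.9°.
A waning Moon lies in 180°–360°, so θ = 360° − 55.9° = 304.1°.
At 360°/29.53 d per day, 304.1° corresponds to 24.94 days.

24.9 days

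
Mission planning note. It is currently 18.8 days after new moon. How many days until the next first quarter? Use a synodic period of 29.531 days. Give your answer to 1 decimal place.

18.1 days

First quarter occurs at elongation 90°, i.e. at age 29.531 × 90/360 = 7.383 d.
This lunation's first quarter (7.383 d) has passed, so add one period: 36.914 − 18.8 = 18.114 days.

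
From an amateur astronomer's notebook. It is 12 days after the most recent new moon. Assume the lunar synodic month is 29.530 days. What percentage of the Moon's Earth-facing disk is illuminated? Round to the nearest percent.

92%

Elongation θ = 360° × 12/29.530 ≈ 146.3°.
With cos θ = (-0.832), the lit fraction is (1 − (-0.832))/2 ≈ 0.916, so 92%.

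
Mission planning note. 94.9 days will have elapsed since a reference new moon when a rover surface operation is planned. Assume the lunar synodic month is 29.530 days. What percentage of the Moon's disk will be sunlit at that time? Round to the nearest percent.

Reduce mod P: 94.9 − 3×29.530 = 6.31 d into the current lunation.
The Moon has covered 6.31/29.530 of its cycle, so θ ≈ 360° × 6.31/29.530 = 76.9°.
cos 76.9° = 0.226, so f = (1 − 0.226)/2 = 0.387, so 39%.

39%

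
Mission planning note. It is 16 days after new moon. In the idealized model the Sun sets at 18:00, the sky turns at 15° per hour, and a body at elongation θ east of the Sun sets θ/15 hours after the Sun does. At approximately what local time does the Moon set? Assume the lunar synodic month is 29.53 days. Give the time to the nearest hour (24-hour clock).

Phase angle: θ = 360°·(16 d)/(29.53 d) = 195.1°.
At 15° of sky rotation per hour, 195.1° corresponds to a 13.00 h lag.
18:00 + 13.00 h ≈ 07:00 → 07:00 to the nearest hour.

07:00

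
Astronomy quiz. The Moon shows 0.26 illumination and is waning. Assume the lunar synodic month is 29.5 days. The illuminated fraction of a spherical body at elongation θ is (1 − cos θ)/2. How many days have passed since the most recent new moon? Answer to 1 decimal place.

24.5 days

Invert f = (1 − cos θ)/2 to get cos θ = 1 − 2(0.26) = 0.480, hence θ₀ = arccos 0.480 = 61.3°.
Since the Moon is past full (waning), take the reflex angle: θ = 360° − 61.3° = 298.7°.
At 360°/29.5 d per day, 298.7° corresponds to 24.48 days.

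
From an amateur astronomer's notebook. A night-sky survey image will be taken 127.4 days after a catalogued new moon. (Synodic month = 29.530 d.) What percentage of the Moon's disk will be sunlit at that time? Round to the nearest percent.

127.4/29.530 = 4.314 lunations, so 4 complete cycles and 9.28 d into the next.
The Moon has covered 9.28/29.530 of its cycle, so θ ≈ 360° × 9.28/29.530 = 113.1°.
With cos θ = (-0.393), the lit fraction is (1 − (-0.393))/2 ≈ 0.696, so 70%.

70%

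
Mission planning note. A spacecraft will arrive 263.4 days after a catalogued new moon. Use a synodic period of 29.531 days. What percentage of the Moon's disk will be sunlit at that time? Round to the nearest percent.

263.4 d spans 8 complete synodic months (8 × 29.531 = 236.25 d) plus 27.15 d.
The Moon has covered 27.15/29.531 of its cycle, so θ ≈ 360° × 27.15/29.531 = 331.0°.
With cos θ = 0.875, the lit fraction is (1 − 0.875)/2 ≈ 0.063, so 6%.

6%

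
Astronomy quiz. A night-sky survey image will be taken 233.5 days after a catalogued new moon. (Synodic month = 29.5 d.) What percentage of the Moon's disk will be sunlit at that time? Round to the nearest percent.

7%

Reduce mod P: 233.5 − 7×29.5 = 27.00 d into the current lunation.
Elongation θ = 360° × 27.00/29.5 ≈ 329.5°.
cos 329.5° = 0.862, so f = (1 − 0.862)/2 = 0.069, so 7%.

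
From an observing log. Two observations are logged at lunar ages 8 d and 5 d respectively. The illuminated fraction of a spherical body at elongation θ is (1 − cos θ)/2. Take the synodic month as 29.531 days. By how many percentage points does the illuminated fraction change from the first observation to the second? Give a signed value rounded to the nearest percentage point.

-31 percentage points

θ₁ = 360° × 8/29.531 = 97.5°, f₁ = (1 − cos θ₁)/2 = 0.565.
θ₂ = 360° × 5/29.531 = 61.0°, f₂ = (1 − cos θ₂)/2 = 0.257.
Change = f₂ − f₁ = -0.308 → -31 percentage points.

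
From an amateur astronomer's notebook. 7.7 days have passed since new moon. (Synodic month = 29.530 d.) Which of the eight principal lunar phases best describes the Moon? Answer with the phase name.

first quarter

θ ≈ 360° × 7.7/29.530 = 94°, which falls in the first quarter sector.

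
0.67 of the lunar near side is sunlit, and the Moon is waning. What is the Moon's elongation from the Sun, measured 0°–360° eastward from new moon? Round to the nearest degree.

250°

cos θ = 1 − 2f = -0.340, giving a principal value of 109.9°.
Waning ⇒ past full, so θ = 360° − 109.9° = 250.1°.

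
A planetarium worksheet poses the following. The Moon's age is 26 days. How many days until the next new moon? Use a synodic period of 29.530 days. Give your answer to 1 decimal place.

3.5 days

One full lunation from the last new moon is 29.530 d; remaining = 29.530 − 26 = 3.530 d.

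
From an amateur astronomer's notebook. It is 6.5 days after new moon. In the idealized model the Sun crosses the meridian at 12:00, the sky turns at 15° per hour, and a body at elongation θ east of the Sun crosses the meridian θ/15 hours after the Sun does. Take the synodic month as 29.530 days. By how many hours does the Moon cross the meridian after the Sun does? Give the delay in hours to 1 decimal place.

5.3 h

The Moon has covered 6.5/29.530 of its cycle, so θ ≈ 360° × 6.5/29.530 = 79.2°.
The Moon trails the Sun by θ/15 = 79.2/15 ≈ 5.28 hours.
So the Moon crosses the meridian 5.28 h after the Sun.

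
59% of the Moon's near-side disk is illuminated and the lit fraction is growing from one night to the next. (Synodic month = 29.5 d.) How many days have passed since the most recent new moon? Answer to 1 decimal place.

8.2 days

Invert f = (1 − cos θ)/2 to get cos θ = 1 − 2(0.59) = -0.180, hence θ₀ = arccos -0.180 = 100.4°.
Waxing ⇒ before full, so θ = 100.4°.
Age = 29.5 × 100.4°/360° ≈ 8.22 days.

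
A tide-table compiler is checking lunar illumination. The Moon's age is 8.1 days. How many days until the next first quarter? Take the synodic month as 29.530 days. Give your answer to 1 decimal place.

First quarter is 0.25 of the way through the cycle: age 0.25 × 29.530 = 7.383 d.
This lunation's first quarter (7.383 d) has passed, so add one period: 36.913 − 8.1 = 28.813 days.

28.8 days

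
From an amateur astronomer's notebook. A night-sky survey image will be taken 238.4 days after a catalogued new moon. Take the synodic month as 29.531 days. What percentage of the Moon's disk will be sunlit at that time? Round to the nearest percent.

238.4 d spans 8 complete synodic months (8 × 29.531 = 236.25 d) plus 2.15 d.
The Moon has covered 2.15/29.531 of its cycle, so θ ≈ 360° × 2.15/29.531 = 26.2°.
Illuminated fraction = (1 − cos 26.2°)/2 = (1 − 0.897)/2 ≈ 0.052, so 5%.

5%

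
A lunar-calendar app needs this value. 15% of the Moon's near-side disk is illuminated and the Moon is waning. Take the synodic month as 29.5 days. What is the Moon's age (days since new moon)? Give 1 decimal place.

Invert f = (1 − cos θ)/2 to get cos θ = 1 − 2(0.15) = 0.700, hence θ₀ = arccos 0.700 = 45.6°.
A waning Moon lies in 180°–360°, so θ = 360° − 45.6° = 314.4°.
Age = 29.5 × 314.4°/360° ≈ 25.77 days.

25.8 days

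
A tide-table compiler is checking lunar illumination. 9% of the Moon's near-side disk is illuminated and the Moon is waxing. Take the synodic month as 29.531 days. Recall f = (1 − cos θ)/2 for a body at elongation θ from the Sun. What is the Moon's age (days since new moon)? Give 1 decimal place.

2.9 days

cos θ = 1 − 2f = 0.820, giving a principal value of 34.9°.
Waxing ⇒ before full, so θ = 34.9°.
At 360°/29.531 d per day, 34.9° corresponds to 2.86 days.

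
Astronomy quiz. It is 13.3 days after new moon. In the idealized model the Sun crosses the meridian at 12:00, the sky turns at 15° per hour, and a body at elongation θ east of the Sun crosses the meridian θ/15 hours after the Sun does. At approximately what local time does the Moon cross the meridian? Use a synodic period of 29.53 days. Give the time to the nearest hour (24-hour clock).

23:00

Phase angle: θ = 360°·(13.3 d)/(29.53 d) = 162.1°.
At 15° of sky rotation per hour, 162.1° corresponds to a 10.81 h lag.
12:00 + 10.81 h ≈ 22:49 → 23:00 to the nearest hour.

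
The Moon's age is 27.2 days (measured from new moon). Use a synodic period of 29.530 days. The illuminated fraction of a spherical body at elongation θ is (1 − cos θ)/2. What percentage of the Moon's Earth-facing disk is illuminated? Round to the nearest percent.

The Moon has covered 27.2/29.530 of its cycle, so θ ≈ 360° × 27.2/29.530 = 331.6°.
Illuminated fraction = (1 − cos 331.6°)/2 = (1 − 0.880)/2 ≈ 0.060, so 6%.

6%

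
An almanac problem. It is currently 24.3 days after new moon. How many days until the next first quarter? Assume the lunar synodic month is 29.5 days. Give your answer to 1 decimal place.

12.6 days

First quarter occurs at elongation 90°, i.e. at age 29.5 × 90/360 = 7.375 d.
Already past this cycle's first quarter; the next is at 7.375 + 29.5 = 36.875 d, so 36.875 − 24.3 = 12.575 days.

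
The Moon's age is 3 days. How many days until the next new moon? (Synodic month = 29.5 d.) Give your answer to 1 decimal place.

26.5 days

One full lunation from the last new moon is 29.5 d; remaining = 29.5 − 3 = 26.500 d.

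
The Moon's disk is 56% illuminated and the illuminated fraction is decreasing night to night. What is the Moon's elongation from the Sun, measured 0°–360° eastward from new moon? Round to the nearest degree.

263°

From f = (1 − cos θ)/2: cos θ = 1 − 2×0.56 = -0.120; arccos → 96.9°.
Since the Moon is past full (waning), take the reflex angle: θ = 360° − 96.9° = 263.1°.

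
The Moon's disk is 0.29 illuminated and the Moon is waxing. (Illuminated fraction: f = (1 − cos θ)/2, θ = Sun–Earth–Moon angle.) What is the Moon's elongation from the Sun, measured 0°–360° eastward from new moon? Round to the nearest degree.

65°

Invert f = (1 − cos θ)/2 to get cos θ = 1 − 2(0.29) = 0.420, hence θ₀ = arccos 0.420 = 65.2°.
Waxing ⇒ before full, so θ = 65.2°.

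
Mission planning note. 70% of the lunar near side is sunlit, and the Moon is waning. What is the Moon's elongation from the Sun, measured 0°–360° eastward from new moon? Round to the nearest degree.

246°

Invert f = (1 − cos θ)/2 to get cos θ = 1 − 2(0.70) = -0.400, hence θ₀ = arccos -0.400 = 113.6°.
A waning Moon lies in 180°–360°, so θ = 360° − 113.6° = 246.4°.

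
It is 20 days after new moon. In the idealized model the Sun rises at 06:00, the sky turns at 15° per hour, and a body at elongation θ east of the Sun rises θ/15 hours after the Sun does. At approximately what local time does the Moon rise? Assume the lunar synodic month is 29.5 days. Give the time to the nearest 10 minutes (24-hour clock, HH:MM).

22:20

The Moon has covered 20/29.5 of its cycle, so θ ≈ 360° × 20/29.5 = 244.1°.
At 15° of sky rotation per hour, 244.1° corresponds to a 16.27 h lag.
06:00 + 16.271 h ≈ 22:16 → 22:20 to the nearest ten minutes.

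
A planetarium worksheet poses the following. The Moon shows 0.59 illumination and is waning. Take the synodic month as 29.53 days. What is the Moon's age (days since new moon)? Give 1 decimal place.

cos θ = 1 − 2f = -0.180, giving a principal value of 100.4°.
Since the Moon is past full (waning), take the reflex angle: θ = 360° − 100.4° = 259.6°.
Age = 29.53 × 259.6°/360° ≈ 21.30 days.

21.3 days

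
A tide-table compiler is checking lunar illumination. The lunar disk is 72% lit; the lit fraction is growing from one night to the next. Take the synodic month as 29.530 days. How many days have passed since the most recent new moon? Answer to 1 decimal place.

Invert f = (1 − cos θ)/2 to get cos θ = 1 − 2(0.72) = -0.440, hence θ₀ = arccos -0.440 = 116.1°.
Before full moon the principal value applies: θ = 116.1°.
At 360°/29.530 d per day, 116.1° corresponds to 9.52 days.

9.5 days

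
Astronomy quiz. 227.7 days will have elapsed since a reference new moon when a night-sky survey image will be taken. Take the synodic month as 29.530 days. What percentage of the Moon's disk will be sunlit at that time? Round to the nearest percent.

62%

Reduce mod P: 227.7 − 7×29.530 = 20.99 d into the current lunation.
The Moon has covered 20.99/29.530 of its cycle, so θ ≈ 360° × 20.99/29.530 = 255.9°.
With cos θ = (-0.244), the lit fraction is (1 − (-0.244))/2 ≈ 0.622, so 62%.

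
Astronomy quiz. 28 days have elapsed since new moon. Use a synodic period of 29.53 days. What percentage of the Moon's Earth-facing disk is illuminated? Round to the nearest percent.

The Moon has covered 28/29.53 of its cycle, so θ ≈ 360° × 28/29.53 = 341.3°.
With cos θ = 0.947, the lit fraction is (1 − 0.947)/2 ≈ 0.026, so 3%.

3%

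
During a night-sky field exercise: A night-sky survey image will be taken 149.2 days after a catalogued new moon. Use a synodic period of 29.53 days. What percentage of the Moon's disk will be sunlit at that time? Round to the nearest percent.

3%

Reduce mod P: 149.2 − 5×29.53 = 1.55 d into the current lunation.
The Moon has covered 1.55/29.53 of its cycle, so θ ≈ 360° × 1.55/29.53 = 18.9°.
With cos θ = 0.946, the lit fraction is (1 − 0.946)/2 ≈ 0.027, so 3%.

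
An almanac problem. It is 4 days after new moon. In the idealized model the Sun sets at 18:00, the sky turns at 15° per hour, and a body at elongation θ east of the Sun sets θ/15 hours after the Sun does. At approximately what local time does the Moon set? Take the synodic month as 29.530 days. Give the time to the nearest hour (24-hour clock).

Phase angle: θ = 360°·(4 d)/(29.530 d) = 48.8°.
The Moon trails the Sun by θ/15 = 48.8/15 ≈ 3.25 hours.
18:00 + 3.25 h ≈ 21:15 → 21:00 to the nearest hour.

21:00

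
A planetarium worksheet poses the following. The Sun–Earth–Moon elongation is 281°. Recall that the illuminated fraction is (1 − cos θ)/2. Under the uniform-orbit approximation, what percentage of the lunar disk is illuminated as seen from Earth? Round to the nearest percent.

cos 281° = 0.191, so f = (1 − 0.191)/2 = 0.405, i.e. 40%.

40%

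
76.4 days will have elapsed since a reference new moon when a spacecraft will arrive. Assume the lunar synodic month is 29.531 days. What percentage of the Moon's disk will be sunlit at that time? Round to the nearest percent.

Reduce mod P: 76.4 − 2×29.531 = 17.34 d into the current lunation.
The Moon has covered 17.34/29.531 of its cycle, so θ ≈ 360° × 17.34/29.531 = 211.4°.
Illuminated fraction = (1 − cos 211.4°)/2 = (1 − (-0.854))/2 ≈ 0.927, so 93%.

93%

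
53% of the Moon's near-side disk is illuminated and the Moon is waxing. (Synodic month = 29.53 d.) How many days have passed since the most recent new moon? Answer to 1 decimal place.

Invert f = (1 − cos θ)/2 to get cos θ = 1 − 2(0.53) = -0.060, hence θ₀ = arccos -0.060 = 93.4°.
The Moon is waxing (0°–180°), so θ = 93.4° directly.
That fraction of the synodic month is 93.4/360 × 29.53 d ≈ 7.66 d.

7.7 days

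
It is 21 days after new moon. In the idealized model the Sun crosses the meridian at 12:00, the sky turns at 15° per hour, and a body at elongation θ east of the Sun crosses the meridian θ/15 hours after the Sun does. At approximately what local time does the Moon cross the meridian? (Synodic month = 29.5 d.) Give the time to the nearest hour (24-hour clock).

The Moon has covered 21/29.5 of its cycle, so θ ≈ 360° × 21/29.5 = 256.3°.
The Moon trails the Sun by θ/15 = 256.3/15 ≈ 17.08 hours.
12:00 + 17.08 h ≈ 05:05 → 05:00 to the nearest hour.

05:00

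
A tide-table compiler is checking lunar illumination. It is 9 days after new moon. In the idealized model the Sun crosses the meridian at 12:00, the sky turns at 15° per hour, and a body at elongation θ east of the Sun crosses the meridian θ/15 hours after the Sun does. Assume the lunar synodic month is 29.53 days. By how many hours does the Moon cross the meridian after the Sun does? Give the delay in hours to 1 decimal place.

7.3 h

Phase angle: θ = 360°·(9 d)/(29.53 d) = 109.7°.
The Moon trails the Sun by θ/15 = 109.7/15 ≈ 7.31 hours.
So the Moon crosses the meridian 7.31 h after the Sun.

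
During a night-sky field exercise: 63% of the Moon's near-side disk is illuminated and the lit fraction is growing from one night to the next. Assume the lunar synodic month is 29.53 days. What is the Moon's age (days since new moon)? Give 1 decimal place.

8.6 days

Invert f = (1 − cos θ)/2 to get cos θ = 1 − 2(0.63) = -0.260, hence θ₀ = arccos -0.260 = 105.1°.
Before full moon the principal value applies: θ = 105.1°.
Age = 29.53 × 105.1°/360° ≈ 8.62 days.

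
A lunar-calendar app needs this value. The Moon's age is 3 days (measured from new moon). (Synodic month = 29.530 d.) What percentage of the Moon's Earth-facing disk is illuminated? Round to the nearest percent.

The Moon has covered 3/29.530 of its cycle, so θ ≈ 360° × 3/29.530 = 36.6°.
cos 36.6° = 0.803, so f = (1 − 0.803)/2 = 0.098, so 10%.

10%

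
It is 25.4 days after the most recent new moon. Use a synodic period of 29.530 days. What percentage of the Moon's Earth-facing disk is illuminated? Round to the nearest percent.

Elongation θ = 360° × 25.4/29.530 ≈ 309.7°.
With cos θ = 0.638, the lit fraction is (1 − 0.638)/2 ≈ 0.181, so 18%.

18%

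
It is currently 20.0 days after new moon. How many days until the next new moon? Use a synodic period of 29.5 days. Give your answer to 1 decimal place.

9.5 days

One full lunation from the last new moon is 29.5 d; remaining = 29.5 − 20.0 = 9.500 d.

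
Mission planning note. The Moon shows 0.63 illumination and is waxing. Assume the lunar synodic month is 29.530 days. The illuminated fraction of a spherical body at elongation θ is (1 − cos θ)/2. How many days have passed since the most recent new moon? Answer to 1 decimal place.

cos θ = 1 − 2f = -0.260, giving a principal value of 105.1°.
Waxing ⇒ before full, so θ = 105.1°.
Age = 29.530 × 105.1°/360° ≈ 8.62 days.

8.6 days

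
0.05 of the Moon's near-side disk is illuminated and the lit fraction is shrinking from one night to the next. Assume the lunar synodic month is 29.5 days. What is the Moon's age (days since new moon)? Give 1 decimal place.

27.4 days

cos θ = 1 − 2f = 0.900, giving a principal value of 25.8°.
Waning ⇒ past full, so θ = 360° − 25.8° = 334.2°.
That fraction of the synodic month is 334.2/360 × 29.5 d ≈ 27.38 d.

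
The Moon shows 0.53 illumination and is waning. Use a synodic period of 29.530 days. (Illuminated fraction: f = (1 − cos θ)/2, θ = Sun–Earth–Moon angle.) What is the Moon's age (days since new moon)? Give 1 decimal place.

cos θ = 1 − 2f = -0.060, giving a principal value of 93.4°.
Since the Moon is past full (waning), take the reflex angle: θ = 360° − 93.4° = 266.6°.
Age = 29.530 × 266.6°/360° ≈ 21.87 days.

21.9 days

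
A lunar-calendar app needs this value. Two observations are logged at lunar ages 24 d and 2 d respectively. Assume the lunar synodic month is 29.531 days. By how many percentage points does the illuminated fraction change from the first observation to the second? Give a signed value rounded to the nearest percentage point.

θ₁ = 360° × 24/29.531 = 292.6°, f₁ = (1 − cos θ₁)/2 = 0.308.
θ₂ = 360° × 2/29.531 = 24.4°, f₂ = (1 − cos θ₂)/2 = 0.045.
Change = f₂ − f₁ = -0.263 → -26 percentage points.

-26 percentage points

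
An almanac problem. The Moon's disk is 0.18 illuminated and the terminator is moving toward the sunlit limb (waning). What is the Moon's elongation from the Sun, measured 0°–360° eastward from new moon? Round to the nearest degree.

310°

From f = (1 − cos θ)/2: cos θ = 1 − 2×0.18 = 0.640; arccos → 50.2°.
Waning ⇒ past full, so θ = 360° − 50.2° = 309.8°.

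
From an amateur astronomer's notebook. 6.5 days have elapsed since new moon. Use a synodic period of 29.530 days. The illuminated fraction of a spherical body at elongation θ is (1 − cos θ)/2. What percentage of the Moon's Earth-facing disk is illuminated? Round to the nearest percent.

Elongation θ = 360° × 6.5/29.530 ≈ 79.2°.
cos 79.2° = 0.187, so f = (1 − 0.187)/2 = 0.407, so 41%.

41%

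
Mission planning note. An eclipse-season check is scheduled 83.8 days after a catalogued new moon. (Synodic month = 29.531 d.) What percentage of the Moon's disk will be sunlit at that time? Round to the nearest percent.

83.8 d spans 2 complete synodic months (2 × 29.531 = 59.06 d) plus 24.74 d.
Elongation θ = 360° × 24.74/29.531 ≈ 301.6°.
With cos θ = 0.524, the lit fraction is (1 − 0.524)/2 ≈ 0.238, so 24%.

24%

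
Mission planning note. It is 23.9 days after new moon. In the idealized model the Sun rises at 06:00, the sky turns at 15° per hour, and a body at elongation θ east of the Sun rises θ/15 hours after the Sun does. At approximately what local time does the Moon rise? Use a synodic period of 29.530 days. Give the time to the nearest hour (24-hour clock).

01:00

Phase angle: θ = 360°·(23.9 d)/(29.530 d) = 291.4°.
Delay after the Sun = 291.4° / (15°/h) ≈ 19.42 h.
06:00 + 19.42 h ≈ 01:25 → 01:00 to the nearest hour.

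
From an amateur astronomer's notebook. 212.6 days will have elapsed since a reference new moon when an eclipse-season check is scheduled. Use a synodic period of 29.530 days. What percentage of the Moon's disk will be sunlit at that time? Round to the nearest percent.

Reduce mod P: 212.6 − 7×29.530 = 5.89 d into the current lunation.
The Moon has covered 5.89/29.530 of its cycle, so θ ≈ 360° × 5.89/29.530 = 71.8°.
cos 71.8° = 0.312, so f = (1 − 0.312)/2 = 0.344, so 34%.

34%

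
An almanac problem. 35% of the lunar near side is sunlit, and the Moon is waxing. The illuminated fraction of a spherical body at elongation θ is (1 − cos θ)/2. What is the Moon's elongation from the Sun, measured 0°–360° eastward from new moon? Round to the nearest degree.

From f = (1 − cos θ)/2: cos θ = 1 − 2×0.35 = 0.300; arccos → 72.5°.
Before full moon the principal value applies: θ = 72.5°.

73°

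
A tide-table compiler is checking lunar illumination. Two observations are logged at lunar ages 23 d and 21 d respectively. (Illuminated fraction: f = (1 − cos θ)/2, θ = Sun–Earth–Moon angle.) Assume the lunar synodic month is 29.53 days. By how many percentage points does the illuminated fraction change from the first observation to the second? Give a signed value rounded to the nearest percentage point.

+21 percentage points

First observation: θ = 360°·23/29.53 = 280.4°, so f = 0.410.
Second observation: θ = 256.0°, f = 0.621.
Δf = 0.621 − 0.410 = +0.211, i.e. +21 pp.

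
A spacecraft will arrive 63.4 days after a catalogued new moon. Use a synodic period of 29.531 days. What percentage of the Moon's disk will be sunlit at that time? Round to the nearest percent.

20%

63.4/29.531 = 2.147 lunations, so 2 complete cycles and 4.34 d into the next.
Elongation θ = 360° × 4.34/29.531 ≈ 52.9°.
Illuminated fraction = (1 − cos 52.9°)/2 = (1 − 0.603)/2 ≈ 0.198, so 20%.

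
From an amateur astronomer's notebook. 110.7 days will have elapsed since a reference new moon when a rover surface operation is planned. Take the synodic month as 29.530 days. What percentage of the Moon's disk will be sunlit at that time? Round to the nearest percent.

50%

110.7 d spans 3 complete synodic months (3 × 29.530 = 88.59 d) plus 22.11 d.
Phase angle: θ = 360°·(22.11 d)/(29.530 d) = 269.5°.
cos 269.5° = (-0.008), so f = (1 − (-0.008))/2 = 0.504, so 50%.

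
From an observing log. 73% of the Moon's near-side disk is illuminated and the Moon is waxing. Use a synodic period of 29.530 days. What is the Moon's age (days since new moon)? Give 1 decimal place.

From f = (1 − cos θ)/2: cos θ = 1 − 2×0.73 = -0.460; arccos → 117.4°.
The Moon is waxing (0°–180°), so θ = 117.4° directly.
At 360°/29.530 d per day, 117.4° corresponds to 9.63 days.

9.6 days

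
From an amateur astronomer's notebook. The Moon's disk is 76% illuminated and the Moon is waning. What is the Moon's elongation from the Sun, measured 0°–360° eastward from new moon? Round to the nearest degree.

From f = (1 − cos θ)/2: cos θ = 1 − 2×0.76 = -0.520; arccos → 121.3°.
Waning ⇒ past full, so θ = 360° − 121.3° = 238.7°.

239°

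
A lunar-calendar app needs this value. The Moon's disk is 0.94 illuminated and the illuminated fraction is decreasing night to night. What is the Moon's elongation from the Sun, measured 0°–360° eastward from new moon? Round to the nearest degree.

208°

Invert f = (1 − cos θ)/2 to get cos θ = 1 − 2(0.94) = -0.880, hence θ₀ = arccos -0.880 = 151.6°.
Since the Moon is past full (waning), take the reflex angle: θ = 360° − 151.6° = 208.4°.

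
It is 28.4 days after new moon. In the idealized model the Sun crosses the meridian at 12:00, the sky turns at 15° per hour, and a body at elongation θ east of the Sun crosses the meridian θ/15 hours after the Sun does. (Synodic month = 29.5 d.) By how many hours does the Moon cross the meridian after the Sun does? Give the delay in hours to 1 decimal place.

23.1 h

Phase angle: θ = 360°·(28.4 d)/(29.5 d) = 346.6°.
At 15° of sky rotation per hour, 346.6° corresponds to a 23.11 h lag.
So the Moon crosses the meridian 23.11 h after the Sun.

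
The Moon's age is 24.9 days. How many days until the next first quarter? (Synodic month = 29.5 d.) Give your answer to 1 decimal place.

First quarter occurs at elongation 90°, i.e. at age 29.5 × 90/360 = 7.375 d.
This lunation's first quarter (7.375 d) has passed, so add one period: 36.875 − 24.9 = 11.975 days.

12.0 days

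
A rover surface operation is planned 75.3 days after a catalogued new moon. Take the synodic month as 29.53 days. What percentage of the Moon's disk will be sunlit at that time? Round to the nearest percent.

Reduce mod P: 75.3 − 2×29.53 = 16.24 d into the current lunation.
Elongation θ = 360° × 16.24/29.53 ≈ 198.0°.
Illuminated fraction = (1 − cos 198.0°)/2 = (1 − (-0.951))/2 ≈ 0.976, so 98%.

98%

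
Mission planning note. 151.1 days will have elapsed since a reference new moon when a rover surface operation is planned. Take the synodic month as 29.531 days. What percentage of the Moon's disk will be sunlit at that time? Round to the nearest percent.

13%

151.1 d spans 5 complete synodic months (5 × 29.531 = 147.66 d) plus 3.44 d.
The Moon has covered 3.44/29.531 of its cycle, so θ ≈ 360° × 3.44/29.531 = 42.0°.
With cos θ = 0.743, the lit fraction is (1 − 0.743)/2 ≈ 0.128, so 13%.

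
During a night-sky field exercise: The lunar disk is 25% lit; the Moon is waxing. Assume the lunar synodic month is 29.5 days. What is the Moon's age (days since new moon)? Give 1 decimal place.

cos θ = 1 − 2f = 0.500, giving a principal value of 60.0°.
Waxing ⇒ before full, so θ = 60.0°.
That fraction of the synodic month is 60.0/360 × 29.5 d ≈ 4.92 d.

4.9 days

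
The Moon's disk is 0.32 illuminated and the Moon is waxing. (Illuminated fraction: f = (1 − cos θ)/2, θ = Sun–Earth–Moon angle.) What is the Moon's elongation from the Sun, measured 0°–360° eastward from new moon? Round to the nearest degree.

cos θ = 1 − 2f = 0.360, giving a principal value of 68.9°.
The Moon is waxing (0°–180°), so θ = 68.9° directly.

69°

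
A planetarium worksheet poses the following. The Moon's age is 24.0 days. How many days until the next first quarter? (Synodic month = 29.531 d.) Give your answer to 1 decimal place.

First quarter occurs at elongation 90°, i.e. at age 29.531 × 90/360 = 7.383 d.
Already past this cycle's first quarter; the next is at 7.383 + 29.531 = 36.914 d, so 36.914 − 24.0 = 12.914 days.

12.9 days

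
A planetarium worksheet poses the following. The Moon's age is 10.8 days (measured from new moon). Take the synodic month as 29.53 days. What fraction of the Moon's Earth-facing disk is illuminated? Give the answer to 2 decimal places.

0.83

Elongation θ = 360° × 10.8/29.53 ≈ 131.7°.
cos 131.7° = (-0.665), so f = (1 − (-0.665))/2 = 0.832.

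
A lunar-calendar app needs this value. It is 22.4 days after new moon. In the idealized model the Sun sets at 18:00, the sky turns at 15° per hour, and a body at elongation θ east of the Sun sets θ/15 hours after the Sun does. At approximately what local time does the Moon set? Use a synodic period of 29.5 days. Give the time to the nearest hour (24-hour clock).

The Moon has covered 22.4/29.5 of its cycle, so θ ≈ 360° × 22.4/29.5 = 273.4°.
At 15° of sky rotation per hour, 273.4° corresponds to a 18.22 h lag.
18:00 + 18.22 h ≈ 12:13 → 12:00 to the nearest hour.

12:00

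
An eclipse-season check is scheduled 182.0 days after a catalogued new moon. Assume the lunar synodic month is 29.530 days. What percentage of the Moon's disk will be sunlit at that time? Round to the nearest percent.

24%

182.0 d spans 6 complete synodic months (6 × 29.530 = 177.18 d) plus 4.82 d.
Phase angle: θ = 360°·(4.82 d)/(29.530 d) = 58.8°.
Illuminated fraction = (1 − cos 58.8°)/2 = (1 − 0.519)/2 ≈ 0.241, so 24%.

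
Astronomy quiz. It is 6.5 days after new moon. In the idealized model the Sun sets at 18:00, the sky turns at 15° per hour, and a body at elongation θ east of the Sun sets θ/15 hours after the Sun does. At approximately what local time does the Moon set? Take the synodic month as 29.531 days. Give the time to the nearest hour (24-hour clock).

Phase angle: θ = 360°·(6.5 d)/(29.531 d) = 79.2°.
The Moon trails the Sun by θ/15 = 79.2/15 ≈ 5.28 hours.
18:00 + 5.28 h ≈ 23:17 → 23:00 to the nearest hour.

23:00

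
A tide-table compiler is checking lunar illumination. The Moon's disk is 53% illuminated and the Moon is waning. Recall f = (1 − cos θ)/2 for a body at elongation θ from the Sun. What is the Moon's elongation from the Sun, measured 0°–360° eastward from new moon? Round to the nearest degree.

267°

cos θ = 1 − 2f = -0.060, giving a principal value of 93.4°.
A waning Moon lies in 180°–360°, so θ = 360° − 93.4° = 266.6°.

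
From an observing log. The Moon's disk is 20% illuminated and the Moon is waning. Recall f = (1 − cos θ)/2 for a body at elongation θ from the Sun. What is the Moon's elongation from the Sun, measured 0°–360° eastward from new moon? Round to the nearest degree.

307°

From f = (1 − cos θ)/2: cos θ = 1 − 2×0.20 = 0.600; arccos → 53.1°.
Waning ⇒ past full, so θ = 360° − 53.1° = 306.9°.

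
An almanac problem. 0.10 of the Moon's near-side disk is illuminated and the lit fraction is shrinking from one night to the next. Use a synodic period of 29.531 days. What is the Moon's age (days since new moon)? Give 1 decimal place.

Invert f = (1 − cos θ)/2 to get cos θ = 1 − 2(0.10) = 0.800, hence θ₀ = arccos 0.800 = 36.9°.
Since the Moon is past full (waning), take the reflex angle: θ = 360° − 36.9° = 323.1°.
Age = 29.531 × 323.1°/360° ≈ 26.51 days.

26.5 days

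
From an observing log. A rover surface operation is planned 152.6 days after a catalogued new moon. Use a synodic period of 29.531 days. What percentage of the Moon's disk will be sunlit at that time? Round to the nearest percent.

152.6 d spans 5 complete synodic months (5 × 29.531 = 147.66 d) plus 4.94 d.
The Moon has covered 4.94/29.531 of its cycle, so θ ≈ 360° × 4.94/29.531 = 60.3°.
With cos θ = 0.496, the lit fraction is (1 − 0.496)/2 ≈ 0.252, so 25%.

25%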